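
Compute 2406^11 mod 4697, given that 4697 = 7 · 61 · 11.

3748

Mod 7: 2406 ≡ 5; by Fermat, exponent reduces to 11 mod 6 = 5; 5^5 ≡ 3 (mod 7).
Mod 61: 2406 ≡ 27; 27^11 ≡ 27 (mod 61).
Mod 11: 2406 ≡ 8; by Fermat, exponent reduces to 11 mod 10 = 1; 8^1 ≡ 8 (mod 11).
Combine by CRT: x ≡ 3 (mod 7), x ≡ 27 (mod 61), x ≡ 8 (mod 11) ⇒ x ≡ 3748 (mod 4697).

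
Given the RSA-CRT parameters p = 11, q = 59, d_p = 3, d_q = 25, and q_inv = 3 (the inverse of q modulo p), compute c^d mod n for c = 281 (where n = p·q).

m₁ = c^(d_p) mod p: c ≡ 6 (mod 11), and 6^3 mod 11 = 7.
m₂ = c^(d_q) mod q: c ≡ 45 (mod 59), and 45^25 mod 59 = 17.
h = q_inv·(m₁ − m₂) mod p = 3·(7 − 17) mod 11 = 3.
m = m₂ + h·q = 17 + 3·59 = 194.

194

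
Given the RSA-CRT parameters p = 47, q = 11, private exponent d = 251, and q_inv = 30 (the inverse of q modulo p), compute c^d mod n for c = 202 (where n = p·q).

147

d_p = d mod (p−1) = 251 mod 46 = 21; d_q = d mod (q−1) = 1.
m₁ = c^(d_p) mod p: c ≡ 14 (mod 47), and 14^21 mod 47 = 6.
m₂ = c^(d_q) mod q: c ≡ 4 (mod 11), and 4^1 mod 11 = 4.
h = q_inv·(m₁ − m₂) mod p = 30·(6 − 4) mod 47 = 13.
m = m₂ + h·q = 4 + 13·11 = 147.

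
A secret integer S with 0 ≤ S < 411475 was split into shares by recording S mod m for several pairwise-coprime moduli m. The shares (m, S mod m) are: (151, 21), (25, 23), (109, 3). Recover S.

The moduli are pairwise coprime; N = 151·25·109 = 411475.
N/151 = 2725; 2725 ≡ 7 (mod 151); 7·108 ≡ 1, so inverse 108.
N/25 = 16459; 16459 ≡ 9 (mod 25); 9·14 ≡ 1, so inverse 14.
N/109 = 3775; 3775 ≡ 69 (mod 109); 69·79 ≡ 1, so inverse 79.
S ≡ 21·2725·108 + 23·16459·14 + 3·3775·79 = 12374773.
12374773 mod 411475 = 30523.

30523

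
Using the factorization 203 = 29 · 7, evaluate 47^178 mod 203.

51

Mod 29: 47 ≡ 18; by Fermat, exponent reduces to 178 mod 28 = 10; 18^10 ≡ 22 (mod 29).
Mod 7: 47 ≡ 5; by Fermat, exponent reduces to 178 mod 6 = 4; 5^4 ≡ 2 (mod 7).
Combine by CRT: x ≡ 22 (mod 29), x ≡ 2 (mod 7) ⇒ x ≡ 51 (mod 203).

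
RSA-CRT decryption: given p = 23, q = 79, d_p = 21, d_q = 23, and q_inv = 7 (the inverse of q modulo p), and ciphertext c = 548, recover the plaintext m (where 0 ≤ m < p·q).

1213

m₁ = c^(d_p) mod p: c ≡ 19 (mod 23), and 19^21 mod 23 = 17.
m₂ = c^(d_q) mod q: c ≡ 74 (mod 79), and 74^23 mod 79 = 28.
h = q_inv·(m₁ − m₂) mod p = 7·(17 − 28) mod 23 = 15.
m = m₂ + h·q = 28 + 15·79 = 1213.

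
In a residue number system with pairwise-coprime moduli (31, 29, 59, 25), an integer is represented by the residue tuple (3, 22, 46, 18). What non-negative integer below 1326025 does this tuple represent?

The moduli are pairwise coprime; N = 31·29·59·25 = 1326025.
N/31 = 42775; 42775 ≡ 26 (mod 31); 26·6 ≡ 1, so inverse 6.
N/29 = 45725; 45725 ≡ 21 (mod 29); 21·18 ≡ 1, so inverse 18.
N/59 = 22475; 22475 ≡ 55 (mod 59); 55·44 ≡ 1, so inverse 44.
N/25 = 53041; 53041 ≡ 16 (mod 25); 16·11 ≡ 1, so inverse 11.
x ≡ 3·42775·6 + 22·45725·18 + 46·22475·44 + 18·53041·11 = 74868568.
74868568 mod 1326025 = 611168.

611168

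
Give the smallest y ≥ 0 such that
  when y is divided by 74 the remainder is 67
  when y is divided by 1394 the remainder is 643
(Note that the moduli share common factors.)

15977

Combine the congruences pairwise.
gcd(74, 1394) = 2 and 2 | (643 − 67), so the pair is consistent; merging gives y ≡ 15977 (mod 51578), where 51578 = lcm(74, 1394).
The solution is unique modulo lcm(74, 1394) = 51578.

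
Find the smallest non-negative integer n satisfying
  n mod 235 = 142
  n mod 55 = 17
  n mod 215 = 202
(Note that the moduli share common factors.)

41267

gcd(235, 55) = 5 and 5 | (17 − 142), so the pair is consistent; merging gives n ≡ 2492 (mod 2585), where 2585 = lcm(235, 55).
gcd(2585, 215) = 5 and 5 | (202 − 2492), so the pair is consistent; merging gives n ≡ 41267 (mod 111155), where 111155 = lcm(2585, 215).
The solution is unique modulo lcm(235, 55, 215) = 111155.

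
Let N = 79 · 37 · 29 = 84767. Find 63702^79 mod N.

Mod 79: 63702 ≡ 28; by Fermat, exponent reduces to 79 mod 78 = 1; 28^1 ≡ 28 (mod 79).
Mod 37: 63702 ≡ 25; by Fermat, exponent reduces to 79 mod 36 = 7; 25^7 ≡ 28 (mod 37).
Mod 29: 63702 ≡ 18; by Fermat, exponent reduces to 79 mod 28 = 23; 18^23 ≡ 2 (mod 29).
Combine by CRT: x ≡ 28 (mod 79), x ≡ 28 (mod 37), x ≡ 2 (mod 29) ⇒ x ≡ 40950 (mod 84767).

40950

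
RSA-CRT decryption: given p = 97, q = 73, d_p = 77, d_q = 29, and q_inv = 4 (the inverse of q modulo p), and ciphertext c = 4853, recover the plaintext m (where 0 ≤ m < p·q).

m₁ = c^(d_p) mod p: c ≡ 3 (mod 97), and 3^77 mod 97 = 48.
m₂ = c^(d_q) mod q: c ≡ 35 (mod 73), and 35^29 mod 73 = 67.
h = q_inv·(m₁ − m₂) mod p = 4·(48 − 67) mod 97 = 21.
m = m₂ + h·q = 67 + 21·73 = 1600.

1600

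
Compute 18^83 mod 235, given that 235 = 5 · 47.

177

Mod 5: 18 ≡ 3; by Fermat, exponent reduces to 83 mod 4 = 3; 3^3 ≡ 2 (mod 5).
Mod 47: 18 ≡ 18; by Fermat, exponent reduces to 83 mod 46 = 37; 18^37 ≡ 36 (mod 47).
Combine by CRT: x ≡ 2 (mod 5), x ≡ 36 (mod 47) ⇒ x ≡ 177 (mod 235).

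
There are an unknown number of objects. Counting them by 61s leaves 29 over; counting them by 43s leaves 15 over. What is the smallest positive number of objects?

From N ≡ 29 (mod 61) write N = 29 + 61t. Substituting into N ≡ 15 (mod 43) gives 61t ≡ 29 (mod 43), and since 18⁻¹ ≡ 12 (mod 43), t ≡ 4. Hence N ≡ 29 + 61·4 = 273 (mod 2623).

273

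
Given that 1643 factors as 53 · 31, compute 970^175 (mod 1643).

Mod 53: 970 ≡ 16; by Fermat, exponent reduces to 175 mod 52 = 19; 16^19 ≡ 13 (mod 53).
Mod 31: 970 ≡ 9; by Fermat, exponent reduces to 175 mod 30 = 25; 9^25 ≡ 5 (mod 31).
Combine by CRT: x ≡ 13 (mod 53), x ≡ 5 (mod 31) ⇒ x ≡ 1338 (mod 1643).

1338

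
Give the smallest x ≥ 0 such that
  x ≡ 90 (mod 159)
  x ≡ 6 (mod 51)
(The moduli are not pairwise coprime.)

567

gcd(159, 51) = 3 and 3 | (6 − 90), so the pair is consistent; merging gives x ≡ 567 (mod 2703), where 2703 = lcm(159, 51).
The solution is unique modulo lcm(159, 51) = 2703.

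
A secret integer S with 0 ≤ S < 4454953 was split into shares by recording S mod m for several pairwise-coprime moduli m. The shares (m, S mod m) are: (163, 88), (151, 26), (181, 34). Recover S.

1947775

The moduli are pairwise coprime; N = 163·151·181 = 4454953.
N/163 = 27331; 27331 ≡ 110 (mod 163); 110·123 ≡ 1, so inverse 123.
N/151 = 29503; 29503 ≡ 58 (mod 151); 58·138 ≡ 1, so inverse 138.
N/181 = 24613; 24613 ≡ 178 (mod 181); 178·60 ≡ 1, so inverse 60.
S ≡ 88·27331·123 + 26·29503·138 + 34·24613·60 = 451898028.
451898028 mod 4454953 = 1947775.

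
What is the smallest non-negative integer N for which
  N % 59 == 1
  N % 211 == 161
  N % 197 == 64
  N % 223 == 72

The moduli are pairwise coprime; M = 59·211·197·223 = 546897019.
M/59 = 9269441; 9269441 ≡ 10 (mod 59); 10·6 ≡ 1, so inverse 6.
M/211 = 2591929; 2591929 ≡ 5 (mod 211); 5·169 ≡ 1, so inverse 169.
M/197 = 2776127; 2776127 ≡ 3 (mod 197); 3·66 ≡ 1, so inverse 66.
M/223 = 2452453; 2452453 ≡ 122 (mod 223); 122·170 ≡ 1, so inverse 170.
N ≡ 1·9269441·6 + 161·2591929·169 + 64·2776127·66 + 72·2452453·170 = 112323797975.
112323797975 mod 546897019 = 209909080.

209909080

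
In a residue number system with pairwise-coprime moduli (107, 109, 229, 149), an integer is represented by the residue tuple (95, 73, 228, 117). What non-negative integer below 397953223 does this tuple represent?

From x ≡ 95 (mod 107) write x = 95 + 107t. Substituting into x ≡ 73 (mod 109) gives 107t ≡ 87 (mod 109), and since 107⁻¹ ≡ 54 (mod 109), t ≡ 11. Hence x ≡ 95 + 107·11 = 1272 (mod 11663).
From x ≡ 1272 (mod 11663) write x = 1272 + 11663t. Substituting into x ≡ 228 (mod 229) gives 11663t ≡ 101 (mod 229), and since 213⁻¹ ≡ 186 (mod 229), t ≡ 8. Hence x ≡ 1272 + 11663·8 = 94576 (mod 2670827).
From x ≡ 94576 (mod 2670827) write x = 94576 + 2670827t. Substituting into x ≡ 117 (mod 149) gives 2670827t ≡ 7 (mod 149), and since 2⁻¹ ≡ 75 (mod 149), t ≡ 78. Hence x ≡ 94576 + 2670827·78 = 208419082 (mod 397953223).

208419082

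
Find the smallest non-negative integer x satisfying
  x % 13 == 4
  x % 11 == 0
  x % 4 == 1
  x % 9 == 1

The moduli are pairwise coprime; N = 13·11·4·9 = 5148.
N/13 = 396; 396 ≡ 6 (mod 13); 6·11 ≡ 1, so inverse 11.
N/11 = 468; 468 ≡ 6 (mod 11); 6·2 ≡ 1, so inverse 2.
N/4 = 1287; 1287 ≡ 3 (mod 4); 3·3 ≡ 1, so inverse 3.
N/9 = 572; 572 ≡ 5 (mod 9); 5·2 ≡ 1, so inverse 2.
x ≡ 4·396·11 + 0·468·2 + 1·1287·3 + 1·572·2 = 22429.
22429 mod 5148 = 1837.

1837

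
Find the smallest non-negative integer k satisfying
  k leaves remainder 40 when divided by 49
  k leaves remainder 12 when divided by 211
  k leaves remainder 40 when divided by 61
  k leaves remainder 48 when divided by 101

From k ≡ 40 (mod 49) write k = 40 + 49t. Substituting into k ≡ 12 (mod 211) gives 49t ≡ 183 (mod 211), and since 49⁻¹ ≡ 56 (mod 211), t ≡ 120. Hence k ≡ 40 + 49·120 = 5920 (mod 10339).
From k ≡ 5920 (mod 10339) write k = 5920 + 10339t. Substituting into k ≡ 40 (mod 61) gives 10339t ≡ 37 (mod 61), and since 30⁻¹ ≡ 59 (mod 61), t ≡ 48. Hence k ≡ 5920 + 10339·48 = 502192 (mod 630679).
From k ≡ 502192 (mod 630679) write k = 502192 + 630679t. Substituting into k ≡ 48 (mod 101) gives 630679t ≡ 28 (mod 101), and since 35⁻¹ ≡ 26 (mod 101), t ≡ 21. Hence k ≡ 502192 + 630679·21 = 13746451 (mod 63698579).

13746451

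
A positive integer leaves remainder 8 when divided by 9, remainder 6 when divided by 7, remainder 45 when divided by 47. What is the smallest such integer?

2771

The moduli are pairwise coprime; M = 9·7·47 = 2961.
M/9 = 329; 329 ≡ 5 (mod 9); 5·2 ≡ 1, so inverse 2.
M/7 = 423; 423 ≡ 3 (mod 7); 3·5 ≡ 1, so inverse 5.
M/47 = 63; 63 ≡ 16 (mod 47); 16·3 ≡ 1, so inverse 3.
n ≡ 8·329·2 + 6·423·5 + 45·63·3 = 26459.
26459 mod 2961 = 2771.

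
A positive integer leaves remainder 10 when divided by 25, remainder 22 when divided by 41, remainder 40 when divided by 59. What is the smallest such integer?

The moduli are pairwise coprime; N = 25·41·59 = 60475.
N/25 = 2419; 2419 ≡ 19 (mod 25); 19·4 ≡ 1, so inverse 4.
N/41 = 1475; 1475 ≡ 40 (mod 41); 40·40 ≡ 1, so inverse 40.
N/59 = 1025; 1025 ≡ 22 (mod 59); 22·51 ≡ 1, so inverse 51.
x ≡ 10·2419·4 + 22·1475·40 + 40·1025·51 = 3485760.
3485760 mod 60475 = 38685.

38685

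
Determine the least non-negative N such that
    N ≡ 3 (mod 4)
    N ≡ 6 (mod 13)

19

From N ≡ 3 (mod 4) write N = 3 + 4t. Substituting into N ≡ 6 (mod 13) gives 4t ≡ 3 (mod 13), and since 4⁻¹ ≡ 10 (mod 13), t ≡ 4. Hence N ≡ 3 + 4·4 = 19 (mod 52).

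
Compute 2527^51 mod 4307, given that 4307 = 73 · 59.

3972

Mod 73: 2527 ≡ 45; 45^51 ≡ 30 (mod 73).
Mod 59: 2527 ≡ 49; 49^51 ≡ 19 (mod 59).
Combine by CRT: x ≡ 30 (mod 73), x ≡ 19 (mod 59) ⇒ x ≡ 3972 (mod 4307).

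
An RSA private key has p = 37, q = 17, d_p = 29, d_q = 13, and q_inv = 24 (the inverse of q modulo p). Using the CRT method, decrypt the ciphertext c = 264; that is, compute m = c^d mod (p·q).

331

m₁ = c^(d_p) mod p: c ≡ 5 (mod 37), and 5^29 mod 37 = 35.
m₂ = c^(d_q) mod q: c ≡ 9 (mod 17), and 9^13 mod 17 = 8.
h = q_inv·(m₁ − m₂) mod p = 24·(35 − 8) mod 37 = 19.
m = m₂ + h·q = 8 + 19·17 = 331.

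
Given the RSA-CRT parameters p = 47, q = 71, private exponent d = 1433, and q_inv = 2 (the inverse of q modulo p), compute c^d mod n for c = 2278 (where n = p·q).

d_p = d mod (p−1) = 1433 mod 46 = 7; d_q = d mod (q−1) = 33.
m₁ = c^(d_p) mod p: c ≡ 22 (mod 47), and 22^7 mod 47 = 20.
m₂ = c^(d_q) mod q: c ≡ 6 (mod 71), and 6^33 mod 71 = 2.
h = q_inv·(m₁ − m₂) mod p = 2·(20 − 2) mod 47 = 36.
m = m₂ + h·q = 2 + 36·71 = 2558.

2558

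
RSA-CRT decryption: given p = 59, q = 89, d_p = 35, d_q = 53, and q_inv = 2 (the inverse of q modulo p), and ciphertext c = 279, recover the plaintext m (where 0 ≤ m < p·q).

1145

m₁ = c^(d_p) mod p: c ≡ 43 (mod 59), and 43^35 mod 59 = 24.
m₂ = c^(d_q) mod q: c ≡ 12 (mod 89), and 12^53 mod 89 = 77.
h = q_inv·(m₁ − m₂) mod p = 2·(24 − 77) mod 59 = 12.
m = m₂ + h·q = 77 + 12·89 = 1145.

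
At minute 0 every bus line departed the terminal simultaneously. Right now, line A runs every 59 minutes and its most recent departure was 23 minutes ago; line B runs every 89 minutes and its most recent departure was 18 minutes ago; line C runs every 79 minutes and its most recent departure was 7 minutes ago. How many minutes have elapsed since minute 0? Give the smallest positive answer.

The moduli are pairwise coprime; N = 59·89·79 = 414829.
N/59 = 7031; 7031 ≡ 10 (mod 59); 10·6 ≡ 1, so inverse 6.
N/89 = 4661; 4661 ≡ 33 (mod 89); 33·27 ≡ 1, so inverse 27.
N/79 = 5251; 5251 ≡ 37 (mod 79); 37·47 ≡ 1, so inverse 47.
t ≡ 23·7031·6 + 18·4661·27 + 7·5251·47 = 4963103.
4963103 mod 414829 = 399984.

399984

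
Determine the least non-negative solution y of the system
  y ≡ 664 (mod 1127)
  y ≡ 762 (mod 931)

11934

gcd(1127, 931) = 49 and 49 | (762 − 664), so the pair is consistent; merging gives y ≡ 11934 (mod 21413), where 21413 = lcm(1127, 931).
The solution is unique modulo lcm(1127, 931) = 21413.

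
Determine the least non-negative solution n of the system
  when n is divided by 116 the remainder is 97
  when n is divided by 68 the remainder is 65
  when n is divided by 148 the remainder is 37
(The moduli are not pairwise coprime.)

gcd(116, 68) = 4 and 4 | (65 − 97), so the pair is consistent; merging gives n ≡ 677 (mod 1972), where 1972 = lcm(116, 68).
gcd(1972, 148) = 4 and 4 | (37 − 677), so the pair is consistent; merging gives n ≡ 71669 (mod 72964), where 72964 = lcm(1972, 148).
The solution is unique modulo lcm(116, 68, 148) = 72964.

71669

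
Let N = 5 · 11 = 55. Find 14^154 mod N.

Mod 5: 14 ≡ 4; by Fermat, exponent reduces to 154 mod 4 = 2; 4^2 ≡ 1 (mod 5).
Mod 11: 14 ≡ 3; by Fermat, exponent reduces to 154 mod 10 = 4; 3^4 ≡ 4 (mod 11).
Combine by CRT: x ≡ 1 (mod 5), x ≡ 4 (mod 11) ⇒ x ≡ 26 (mod 55).

26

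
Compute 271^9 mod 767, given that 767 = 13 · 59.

658

Mod 13: 271 ≡ 11; 11^9 ≡ 8 (mod 13).
Mod 59: 271 ≡ 35; 35^9 ≡ 9 (mod 59).
Combine by CRT: x ≡ 8 (mod 13), x ≡ 9 (mod 59) ⇒ x ≡ 658 (mod 767).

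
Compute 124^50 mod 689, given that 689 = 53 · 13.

62

Mod 53: 124 ≡ 18; 18^50 ≡ 9 (mod 53).
Mod 13: 124 ≡ 7; by Fermat, exponent reduces to 50 mod 12 = 2; 7^2 ≡ 10 (mod 13).
Combine by CRT: x ≡ 9 (mod 53), x ≡ 10 (mod 13) ⇒ x ≡ 62 (mod 689).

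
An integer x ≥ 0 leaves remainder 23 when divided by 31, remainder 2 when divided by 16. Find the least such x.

Combine the congruences pairwise.
From x ≡ 23 (mod 31) write x = 23 + 31t. Substituting into x ≡ 2 (mod 16) gives 31t ≡ 11 (mod 16), and since 15⁻¹ ≡ 15 (mod 16), t ≡ 5. Hence x ≡ 23 + 31·5 = 178 (mod 496).

178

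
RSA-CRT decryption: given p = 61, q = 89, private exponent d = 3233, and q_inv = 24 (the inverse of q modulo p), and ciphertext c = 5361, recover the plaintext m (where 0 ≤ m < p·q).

d_p = d mod (p−1) = 3233 mod 60 = 53; d_q = d mod (q−1) = 65.
m₁ = c^(d_p) mod p: c ≡ 54 (mod 61), and 54^53 mod 61 = 17.
m₂ = c^(d_q) mod q: c ≡ 21 (mod 89), and 21^65 mod 89 = 72.
h = q_inv·(m₁ − m₂) mod p = 24·(17 − 72) mod 61 = 22.
m = m₂ + h·q = 72 + 22·89 = 2030.

2030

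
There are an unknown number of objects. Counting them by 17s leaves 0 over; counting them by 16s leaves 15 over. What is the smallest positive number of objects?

255

From N ≡ 0 (mod 17) write N = 0 + 17t. Substituting into N ≡ 15 (mod 16) gives 17t ≡ 15 (mod 16), and since 1⁻¹ ≡ 1 (mod 16), t ≡ 15. Hence N ≡ 0 + 17·15 = 255 (mod 272).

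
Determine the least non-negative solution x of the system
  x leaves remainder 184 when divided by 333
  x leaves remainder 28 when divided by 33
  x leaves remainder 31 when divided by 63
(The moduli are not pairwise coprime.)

gcd(333, 33) = 3 and 3 | (28 − 184), so the pair is consistent; merging gives x ≡ 1183 (mod 3663), where 3663 = lcm(333, 33).
gcd(3663, 63) = 9 and 9 | (31 − 1183), so the pair is consistent; merging gives x ≡ 19498 (mod 25641), where 25641 = lcm(3663, 63).
The solution is unique modulo lcm(333, 33, 63) = 25641.

19498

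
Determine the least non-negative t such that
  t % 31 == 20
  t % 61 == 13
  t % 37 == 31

The moduli are pairwise coprime; N = 31·61·37 = 69967.
N/31 = 2257; 2257 ≡ 25 (mod 31); 25·5 ≡ 1, so inverse 5.
N/61 = 1147; 1147 ≡ 49 (mod 61); 49·5 ≡ 1, so inverse 5.
N/37 = 1891; 1891 ≡ 4 (mod 37); 4·28 ≡ 1, so inverse 28.
t ≡ 20·2257·5 + 13·1147·5 + 31·1891·28 = 1941643.
1941643 mod 69967 = 52534.

52534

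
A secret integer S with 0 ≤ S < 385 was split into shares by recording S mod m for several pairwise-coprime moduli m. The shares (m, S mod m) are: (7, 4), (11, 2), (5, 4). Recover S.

From S ≡ 4 (mod 7) write S = 4 + 7t. Substituting into S ≡ 2 (mod 11) gives 7t ≡ 9 (mod 11), and since 7⁻¹ ≡ 8 (mod 11), t ≡ 6. Hence S ≡ 4 + 7·6 = 46 (mod 77).
From S ≡ 46 (mod 77) write S = 46 + 77t. Substituting into S ≡ 4 (mod 5) gives 77t ≡ 3 (mod 5), and since 2⁻¹ ≡ 3 (mod 5), t ≡ 4. Hence S ≡ 46 + 77·4 = 354 (mod 385).

354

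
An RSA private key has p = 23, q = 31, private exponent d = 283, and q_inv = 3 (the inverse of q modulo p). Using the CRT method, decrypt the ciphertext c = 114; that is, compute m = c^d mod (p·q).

d_p = d mod (p−1) = 283 mod 22 = 19; d_q = d mod (q−1) = 13.
m₁ = c^(d_p) mod p: c ≡ 22 (mod 23), and 22^19 mod 23 = 22.
m₂ = c^(d_q) mod q: c ≡ 21 (mod 31), and 21^13 mod 31 = 22.
h = q_inv·(m₁ − m₂) mod p = 3·(22 − 22) mod 23 = 0.
m = m₂ + h·q = 22 + 0·31 = 22.

22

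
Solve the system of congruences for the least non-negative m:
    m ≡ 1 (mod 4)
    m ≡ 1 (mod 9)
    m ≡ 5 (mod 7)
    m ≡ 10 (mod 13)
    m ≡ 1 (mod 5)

9721

From m ≡ 1 (mod 4) write m = 1 + 4t. Substituting into m ≡ 1 (mod 9) gives 4t ≡ 0 (mod 9), and since 4⁻¹ ≡ 7 (mod 9), t ≡ 0. Hence m ≡ 1 + 4·0 = 1 (mod 36).
From m ≡ 1 (mod 36) write m = 1 + 36t. Substituting into m ≡ 5 (mod 7) gives 36t ≡ 4 (mod 7), and since 1⁻¹ ≡ 1 (mod 7), t ≡ 4. Hence m ≡ 1 + 36·4 = 145 (mod 252).
From m ≡ 145 (mod 252) write m = 145 + 252t. Substituting into m ≡ 10 (mod 13) gives 252t ≡ 8 (mod 13), and since 5⁻¹ ≡ 8 (mod 13), t ≡ 12. Hence m ≡ 145 + 252·12 = 3169 (mod 3276).
From m ≡ 3169 (mod 3276) write m = 3169 + 3276t. Substituting into m ≡ 1 (mod 5) gives 3276t ≡ 2 (mod 5), and since 1⁻¹ ≡ 1 (mod 5), t ≡ 2. Hence m ≡ 3169 + 3276·2 = 9721 (mod 16380).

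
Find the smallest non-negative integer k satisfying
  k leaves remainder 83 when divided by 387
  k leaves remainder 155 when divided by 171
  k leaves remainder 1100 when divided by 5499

1166888

Combine the congruences pairwise.
gcd(387, 171) = 9 and 9 | (155 − 83), so the pair is consistent; merging gives k ≡ 5114 (mod 7353), where 7353 = lcm(387, 171).
gcd(7353, 5499) = 9 and 9 | (1100 − 5114), so the pair is consistent; merging gives k ≡ 1166888 (mod 4492683), where 4492683 = lcm(7353, 5499).
The solution is unique modulo lcm(387, 171, 5499) = 4492683.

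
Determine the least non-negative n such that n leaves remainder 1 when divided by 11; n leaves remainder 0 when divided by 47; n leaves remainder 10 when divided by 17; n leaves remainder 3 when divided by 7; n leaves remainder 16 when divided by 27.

1192390

The moduli are pairwise coprime; M = 11·47·17·7·27 = 1661121.
M/11 = 151011; 151011 ≡ 3 (mod 11); 3·4 ≡ 1, so inverse 4.
M/47 = 35343; 35343 ≡ 46 (mod 47); 46·46 ≡ 1, so inverse 46.
M/17 = 97713; 97713 ≡ 14 (mod 17); 14·11 ≡ 1, so inverse 11.
M/7 = 237303; 237303 ≡ 3 (mod 7); 3·5 ≡ 1, so inverse 5.
M/27 = 61523; 61523 ≡ 17 (mod 27); 17·8 ≡ 1, so inverse 8.
n ≡ 1·151011·4 + 0·35343·46 + 10·97713·11 + 3·237303·5 + 16·61523·8 = 22786963.
22786963 mod 1661121 = 1192390.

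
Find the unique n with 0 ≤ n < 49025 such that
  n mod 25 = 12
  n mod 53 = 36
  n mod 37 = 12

The moduli are pairwise coprime; M = 25·53·37 = 49025.
M/25 = 1961; 1961 ≡ 11 (mod 25); 11·16 ≡ 1, so inverse 16.
M/53 = 925; 925 ≡ 24 (mod 53); 24·42 ≡ 1, so inverse 42.
M/37 = 1325; 1325 ≡ 30 (mod 37); 30·21 ≡ 1, so inverse 21.
n ≡ 12·1961·16 + 36·925·42 + 12·1325·21 = 2109012.
2109012 mod 49025 = 937.

937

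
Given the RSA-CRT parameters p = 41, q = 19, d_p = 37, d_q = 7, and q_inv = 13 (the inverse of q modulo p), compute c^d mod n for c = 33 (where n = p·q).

m₁ = c^(d_p) mod p: c ≡ 33 (mod 41), and 33^37 mod 41 = 2.
m₂ = c^(d_q) mod q: c ≡ 14 (mod 19), and 14^7 mod 19 = 3.
h = q_inv·(m₁ − m₂) mod p = 13·(2 − 3) mod 41 = 28.
m = m₂ + h·q = 3 + 28·19 = 535.

535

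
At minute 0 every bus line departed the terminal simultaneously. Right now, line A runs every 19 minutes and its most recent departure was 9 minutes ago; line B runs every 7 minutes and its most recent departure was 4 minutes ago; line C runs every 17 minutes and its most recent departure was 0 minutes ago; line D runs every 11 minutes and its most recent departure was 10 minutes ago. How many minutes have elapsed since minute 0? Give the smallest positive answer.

5576

Combine the congruences pairwise.
From t ≡ 9 (mod 19) write t = 9 + 19s. Substituting into t ≡ 4 (mod 7) gives 19s ≡ 2 (mod 7), and since 5⁻¹ ≡ 3 (mod 7), s ≡ 6. Hence t ≡ 9 + 19·6 = 123 (mod 133).
From t ≡ 123 (mod 133) write t = 123 + 133s. Substituting into t ≡ 0 (mod 17) gives 133s ≡ 13 (mod 17), and since 14⁻¹ ≡ 11 (mod 17), s ≡ 7. Hence t ≡ 123 + 133·7 = 1054 (mod 2261).
From t ≡ 1054 (mod 2261) write t = 1054 + 2261s. Substituting into t ≡ 10 (mod 11) gives 2261s ≡ 1 (mod 11), and since 6⁻¹ ≡ 2 (mod 11), s ≡ 2. Hence t ≡ 1054 + 2261·2 = 5576 (mod 24871).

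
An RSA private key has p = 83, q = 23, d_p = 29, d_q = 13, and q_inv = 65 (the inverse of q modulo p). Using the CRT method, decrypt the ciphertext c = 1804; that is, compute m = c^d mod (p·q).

176

m₁ = c^(d_p) mod p: c ≡ 61 (mod 83), and 61^29 mod 83 = 10.
m₂ = c^(d_q) mod q: c ≡ 10 (mod 23), and 10^13 mod 23 = 15.
h = q_inv·(m₁ − m₂) mod p = 65·(10 − 15) mod 83 = 7.
m = m₂ + h·q = 15 + 7·23 = 176.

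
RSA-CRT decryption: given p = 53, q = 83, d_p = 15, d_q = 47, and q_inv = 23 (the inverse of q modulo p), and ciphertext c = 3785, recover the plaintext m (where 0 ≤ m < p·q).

m₁ = c^(d_p) mod p: c ≡ 22 (mod 53), and 22^15 mod 53 = 2.
m₂ = c^(d_q) mod q: c ≡ 50 (mod 83), and 50^47 mod 83 = 79.
h = q_inv·(m₁ − m₂) mod p = 23·(2 − 79) mod 53 = 31.
m = m₂ + h·q = 79 + 31·83 = 2652.

2652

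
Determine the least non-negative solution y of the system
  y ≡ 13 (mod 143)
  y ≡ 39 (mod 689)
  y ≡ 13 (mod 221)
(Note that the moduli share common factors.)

gcd(143, 689) = 13 and 13 | (39 − 13), so the pair is consistent; merging gives y ≡ 728 (mod 7579), where 7579 = lcm(143, 689).
gcd(7579, 221) = 13 and 13 | (13 − 728), so the pair is consistent; merging gives y ≡ 46202 (mod 128843), where 128843 = lcm(7579, 221).
The solution is unique modulo lcm(143, 689, 221) = 128843.

46202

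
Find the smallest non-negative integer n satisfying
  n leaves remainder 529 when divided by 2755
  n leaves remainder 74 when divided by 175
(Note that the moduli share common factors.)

Combine the congruences pairwise.
gcd(2755, 175) = 5 and 5 | (74 − 529), so the pair is consistent; merging gives n ≡ 39099 (mod 96425), where 96425 = lcm(2755, 175).
The solution is unique modulo lcm(2755, 175) = 96425.

39099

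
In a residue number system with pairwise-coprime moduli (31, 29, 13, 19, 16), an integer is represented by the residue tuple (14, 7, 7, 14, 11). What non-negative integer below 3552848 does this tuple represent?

2064459

The moduli are pairwise coprime; N = 31·29·13·19·16 = 3552848.
N/31 = 114608; 114608 ≡ 1 (mod 31), inverse 1.
N/29 = 122512; 122512 ≡ 16 (mod 29); 16·20 ≡ 1, so inverse 20.
N/13 = 273296; 273296 ≡ 10 (mod 13); 10·4 ≡ 1, so inverse 4.
N/19 = 186992; 186992 ≡ 13 (mod 19); 13·3 ≡ 1, so inverse 3.
N/16 = 222053; 222053 ≡ 5 (mod 16); 5·13 ≡ 1, so inverse 13.
x ≡ 14·114608·1 + 7·122512·20 + 7·273296·4 + 14·186992·3 + 11·222053·13 = 66015723.
66015723 mod 3552848 = 2064459.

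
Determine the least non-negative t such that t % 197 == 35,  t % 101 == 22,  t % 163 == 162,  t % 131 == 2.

The moduli are pairwise coprime; N = 197·101·163·131 = 424860641.
N/197 = 2156653; 2156653 ≡ 94 (mod 197); 94·153 ≡ 1, so inverse 153.
N/101 = 4206541; 4206541 ≡ 93 (mod 101); 93·63 ≡ 1, so inverse 63.
N/163 = 2606507; 2606507 ≡ 137 (mod 163); 137·94 ≡ 1, so inverse 94.
N/131 = 3243211; 3243211 ≡ 44 (mod 131); 44·3 ≡ 1, so inverse 3.
t ≡ 35·2156653·153 + 22·4206541·63 + 162·2606507·94 + 2·3243211·3 = 57090490503.
57090490503 mod 424860641 = 159164609.

159164609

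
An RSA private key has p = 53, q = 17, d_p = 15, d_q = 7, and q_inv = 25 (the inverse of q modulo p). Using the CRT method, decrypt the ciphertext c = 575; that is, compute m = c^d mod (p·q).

754

m₁ = c^(d_p) mod p: c ≡ 45 (mod 53), and 45^15 mod 53 = 12.
m₂ = c^(d_q) mod q: c ≡ 14 (mod 17), and 14^7 mod 17 = 6.
h = q_inv·(m₁ − m₂) mod p = 25·(12 − 6) mod 53 = 44.
m = m₂ + h·q = 6 + 44·17 = 754.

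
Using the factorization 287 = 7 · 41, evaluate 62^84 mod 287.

141

Mod 7: 62 ≡ 6; since 6 | 84, by Fermat 6^84 ≡ 1 (mod 7).
Mod 41: 62 ≡ 21; by Fermat, exponent reduces to 84 mod 40 = 4; 21^4 ≡ 18 (mod 41).
Combine by CRT: x ≡ 1 (mod 7), x ≡ 18 (mod 41) ⇒ x ≡ 141 (mod 287).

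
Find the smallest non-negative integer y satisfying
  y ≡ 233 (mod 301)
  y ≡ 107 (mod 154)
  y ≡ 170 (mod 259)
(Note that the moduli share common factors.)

38761

Combine the congruences pairwise.
gcd(301, 154) = 7 and 7 | (107 − 233), so the pair is consistent; merging gives y ≡ 5651 (mod 6622), where 6622 = lcm(301, 154).
gcd(6622, 259) = 7 and 7 | (170 − 5651), so the pair is consistent; merging gives y ≡ 38761 (mod 245014), where 245014 = lcm(6622, 259).
The solution is unique modulo lcm(301, 154, 259) = 245014.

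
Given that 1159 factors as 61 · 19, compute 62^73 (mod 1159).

Mod 61: 62 ≡ 1; by Fermat, exponent reduces to 73 mod 60 = 13; 1^13 ≡ 1 (mod 61).
Mod 19: 62 ≡ 5; by Fermat, exponent reduces to 73 mod 18 = 1; 5^1 ≡ 5 (mod 19).
Combine by CRT: x ≡ 1 (mod 61), x ≡ 5 (mod 19) ⇒ x ≡ 62 (mod 1159).

62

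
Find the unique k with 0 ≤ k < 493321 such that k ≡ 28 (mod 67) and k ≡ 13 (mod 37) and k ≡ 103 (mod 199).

From k ≡ 28 (mod 67) write k = 28 + 67t. Substituting into k ≡ 13 (mod 37) gives 67t ≡ 22 (mod 37), and since 30⁻¹ ≡ 21 (mod 37), t ≡ 18. Hence k ≡ 28 + 67·18 = 1234 (mod 2479).
From k ≡ 1234 (mod 2479) write k = 1234 + 2479t. Substituting into k ≡ 103 (mod 199) gives 2479t ≡ 63 (mod 199), and since 91⁻¹ ≡ 35 (mod 199), t ≡ 16. Hence k ≡ 1234 + 2479·16 = 40898 (mod 493321).

40898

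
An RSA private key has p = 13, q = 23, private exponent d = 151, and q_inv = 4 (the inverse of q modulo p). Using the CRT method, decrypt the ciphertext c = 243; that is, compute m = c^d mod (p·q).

d_p = d mod (p−1) = 151 mod 12 = 7; d_q = d mod (q−1) = 19.
m₁ = c^(d_p) mod p: c ≡ 9 (mod 13), and 9^7 mod 13 = 9.
m₂ = c^(d_q) mod q: c ≡ 13 (mod 23), and 13^19 mod 23 = 2.
h = q_inv·(m₁ − m₂) mod p = 4·(9 − 2) mod 13 = 2.
m = m₂ + h·q = 2 + 2·23 = 48.

48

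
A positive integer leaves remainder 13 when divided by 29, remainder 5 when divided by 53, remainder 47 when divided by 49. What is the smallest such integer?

The moduli are pairwise coprime; N = 29·53·49 = 75313.
N/29 = 2597; 2597 ≡ 16 (mod 29); 16·20 ≡ 1, so inverse 20.
N/53 = 1421; 1421 ≡ 43 (mod 53); 43·37 ≡ 1, so inverse 37.
N/49 = 1537; 1537 ≡ 18 (mod 49); 18·30 ≡ 1, so inverse 30.
x ≡ 13·2597·20 + 5·1421·37 + 47·1537·30 = 3105275.
3105275 mod 75313 = 17442.

17442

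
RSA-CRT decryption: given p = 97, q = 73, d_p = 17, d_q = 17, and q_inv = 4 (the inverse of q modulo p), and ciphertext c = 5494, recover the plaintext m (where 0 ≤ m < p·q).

3819

m₁ = c^(d_p) mod p: c ≡ 62 (mod 97), and 62^17 mod 97 = 36.
m₂ = c^(d_q) mod q: c ≡ 19 (mod 73), and 19^17 mod 73 = 23.
h = q_inv·(m₁ − m₂) mod p = 4·(36 − 23) mod 97 = 52.
m = m₂ + h·q = 23 + 52·73 = 3819.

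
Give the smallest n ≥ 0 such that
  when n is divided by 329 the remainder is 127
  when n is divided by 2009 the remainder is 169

54412

Combine the congruences pairwise.
gcd(329, 2009) = 7 and 7 | (169 − 127), so the pair is consistent; merging gives n ≡ 54412 (mod 94423), where 94423 = lcm(329, 2009).
The solution is unique modulo lcm(329, 2009) = 94423.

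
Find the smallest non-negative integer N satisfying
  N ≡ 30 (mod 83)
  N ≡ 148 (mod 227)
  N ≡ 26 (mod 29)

The moduli are pairwise coprime; M = 83·227·29 = 546389.
M/83 = 6583; 6583 ≡ 26 (mod 83); 26·16 ≡ 1, so inverse 16.
M/227 = 2407; 2407 ≡ 137 (mod 227); 137·58 ≡ 1, so inverse 58.
M/29 = 18841; 18841 ≡ 20 (mod 29); 20·16 ≡ 1, so inverse 16.
N ≡ 30·6583·16 + 148·2407·58 + 26·18841·16 = 31659384.
31659384 mod 546389 = 515211.

515211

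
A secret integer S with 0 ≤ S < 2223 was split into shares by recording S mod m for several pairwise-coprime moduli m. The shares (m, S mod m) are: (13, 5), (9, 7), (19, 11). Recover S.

The moduli are pairwise coprime; N = 13·9·19 = 2223.
N/13 = 171; 171 ≡ 2 (mod 13); 2·7 ≡ 1, so inverse 7.
N/9 = 247; 247 ≡ 4 (mod 9); 4·7 ≡ 1, so inverse 7.
N/19 = 117; 117 ≡ 3 (mod 19); 3·13 ≡ 1, so inverse 13.
S ≡ 5·171·7 + 7·247·7 + 11·117·13 = 34819.
34819 mod 2223 = 1474.

1474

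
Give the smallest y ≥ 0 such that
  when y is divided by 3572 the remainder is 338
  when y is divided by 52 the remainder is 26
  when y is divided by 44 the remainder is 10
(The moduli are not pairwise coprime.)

Combine the congruences pairwise.
gcd(3572, 52) = 4 and 4 | (26 − 338), so the pair is consistent; merging gives y ≡ 338 (mod 46436), where 46436 = lcm(3572, 52).
gcd(46436, 44) = 4 and 4 | (10 − 338), so the pair is consistent; merging gives y ≡ 325390 (mod 510796), where 510796 = lcm(46436, 44).
The solution is unique modulo lcm(3572, 52, 44) = 510796.

325390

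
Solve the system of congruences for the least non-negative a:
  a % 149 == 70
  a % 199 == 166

2156

From a ≡ 70 (mod 149) write a = 70 + 149t. Substituting into a ≡ 166 (mod 199) gives 149t ≡ 96 (mod 199), and since 149⁻¹ ≡ 195 (mod 199), t ≡ 14. Hence a ≡ 70 + 149·14 = 2156 (mod 29651).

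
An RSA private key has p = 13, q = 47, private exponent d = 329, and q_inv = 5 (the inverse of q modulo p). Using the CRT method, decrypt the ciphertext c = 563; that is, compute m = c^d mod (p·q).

d_p = d mod (p−1) = 329 mod 12 = 5; d_q = d mod (q−1) = 7.
m₁ = c^(d_p) mod p: c ≡ 4 (mod 13), and 4^5 mod 13 = 10.
m₂ = c^(d_q) mod q: c ≡ 46 (mod 47), and 46^7 mod 47 = 46.
h = q_inv·(m₁ − m₂) mod p = 5·(10 − 46) mod 13 = 2.
m = m₂ + h·q = 46 + 2·47 = 140.

140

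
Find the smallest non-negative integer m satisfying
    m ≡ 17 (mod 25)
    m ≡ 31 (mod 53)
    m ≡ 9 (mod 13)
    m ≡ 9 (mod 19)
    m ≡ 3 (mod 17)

The moduli are pairwise coprime; N = 25·53·13·19·17 = 5563675.
N/25 = 222547; 222547 ≡ 22 (mod 25); 22·8 ≡ 1, so inverse 8.
N/53 = 104975; 104975 ≡ 35 (mod 53); 35·50 ≡ 1, so inverse 50.
N/13 = 427975; 427975 ≡ 2 (mod 13); 2·7 ≡ 1, so inverse 7.
N/19 = 292825; 292825 ≡ 16 (mod 19); 16·6 ≡ 1, so inverse 6.
N/17 = 327275; 327275 ≡ 8 (mod 17); 8·15 ≡ 1, so inverse 15.
m ≡ 17·222547·8 + 31·104975·50 + 9·427975·7 + 9·292825·6 + 3·327275·15 = 250479992.
250479992 mod 5563675 = 114617.

114617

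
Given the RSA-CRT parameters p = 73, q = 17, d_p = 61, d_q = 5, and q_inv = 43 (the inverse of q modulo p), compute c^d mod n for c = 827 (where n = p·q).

316

m₁ = c^(d_p) mod p: c ≡ 24 (mod 73), and 24^61 mod 73 = 24.
m₂ = c^(d_q) mod q: c ≡ 11 (mod 17), and 11^5 mod 17 = 10.
h = q_inv·(m₁ − m₂) mod p = 43·(24 − 10) mod 73 = 18.
m = m₂ + h·q = 10 + 18·17 = 316.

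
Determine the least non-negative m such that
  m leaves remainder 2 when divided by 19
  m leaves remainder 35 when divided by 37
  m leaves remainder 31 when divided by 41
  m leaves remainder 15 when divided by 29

371737

The moduli are pairwise coprime; N = 19·37·41·29 = 835867.
N/19 = 43993; 43993 ≡ 8 (mod 19); 8·12 ≡ 1, so inverse 12.
N/37 = 22591; 22591 ≡ 21 (mod 37); 21·30 ≡ 1, so inverse 30.
N/41 = 20387; 20387 ≡ 10 (mod 41); 10·37 ≡ 1, so inverse 37.
N/29 = 28823; 28823 ≡ 26 (mod 29); 26·19 ≡ 1, so inverse 19.
m ≡ 2·43993·12 + 35·22591·30 + 31·20387·37 + 15·28823·19 = 56374826.
56374826 mod 835867 = 371737.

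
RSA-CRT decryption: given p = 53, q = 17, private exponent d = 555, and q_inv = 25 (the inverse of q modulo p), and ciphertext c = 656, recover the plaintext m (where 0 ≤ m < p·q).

d_p = d mod (p−1) = 555 mod 52 = 35; d_q = d mod (q−1) = 11.
m₁ = c^(d_p) mod p: c ≡ 20 (mod 53), and 20^35 mod 53 = 27.
m₂ = c^(d_q) mod q: c ≡ 10 (mod 17), and 10^11 mod 17 = 3.
h = q_inv·(m₁ − m₂) mod p = 25·(27 − 3) mod 53 = 17.
m = m₂ + h·q = 3 + 17·17 = 292.

292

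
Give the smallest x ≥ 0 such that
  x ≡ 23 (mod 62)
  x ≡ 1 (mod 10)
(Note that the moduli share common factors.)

gcd(62, 10) = 2 and 2 | (1 − 23), so the pair is consistent; merging gives x ≡ 271 (mod 310), where 310 = lcm(62, 10).
The solution is unique modulo lcm(62, 10) = 310.

271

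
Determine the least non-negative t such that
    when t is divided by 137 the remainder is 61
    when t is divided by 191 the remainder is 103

23214

Combine the congruences pairwise.
From t ≡ 61 (mod 137) write t = 61 + 137s. Substituting into t ≡ 103 (mod 191) gives 137s ≡ 42 (mod 191), and since 137⁻¹ ≡ 145 (mod 191), s ≡ 169. Hence t ≡ 61 + 137·169 = 23214 (mod 26167).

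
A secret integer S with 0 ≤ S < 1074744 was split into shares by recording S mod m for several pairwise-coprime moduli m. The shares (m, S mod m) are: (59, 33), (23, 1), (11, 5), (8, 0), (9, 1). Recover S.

147592

The moduli are pairwise coprime; N = 59·23·11·8·9 = 1074744.
N/59 = 18216; 18216 ≡ 44 (mod 59); 44·55 ≡ 1, so inverse 55.
N/23 = 46728; 46728 ≡ 15 (mod 23); 15·20 ≡ 1, so inverse 20.
N/11 = 97704; 97704 ≡ 2 (mod 11); 2·6 ≡ 1, so inverse 6.
N/8 = 134343; 134343 ≡ 7 (mod 8); 7·7 ≡ 1, so inverse 7.
N/9 = 119416; 119416 ≡ 4 (mod 9); 4·7 ≡ 1, so inverse 7.
S ≡ 33·18216·55 + 1·46728·20 + 5·97704·6 + 0·134343·7 + 1·119416·7 = 37763632.
37763632 mod 1074744 = 147592.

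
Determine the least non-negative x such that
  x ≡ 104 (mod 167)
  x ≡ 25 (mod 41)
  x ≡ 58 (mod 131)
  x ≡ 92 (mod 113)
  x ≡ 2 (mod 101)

From x ≡ 104 (mod 167) write x = 104 + 167t. Substituting into x ≡ 25 (mod 41) gives 167t ≡ 3 (mod 41), and since 3⁻¹ ≡ 14 (mod 41), t ≡ 1. Hence x ≡ 104 + 167·1 = 271 (mod 6847).
From x ≡ 271 (mod 6847) write x = 271 + 6847t. Substituting into x ≡ 58 (mod 131) gives 6847t ≡ 49 (mod 131), and since 35⁻¹ ≡ 15 (mod 131), t ≡ 80. Hence x ≡ 271 + 6847·80 = 548031 (mod 896957).
From x ≡ 548031 (mod 896957) write x = 548031 + 896957t. Substituting into x ≡ 92 (mod 113) gives 896957t ≡ 111 (mod 113), and since 76⁻¹ ≡ 58 (mod 113), t ≡ 110. Hence x ≡ 548031 + 896957·110 = 99213301 (mod 101356141).
From x ≡ 99213301 (mod 101356141) write x = 99213301 + 101356141t. Substituting into x ≡ 2 (mod 101) gives 101356141t ≡ 11 (mod 101), and since 15⁻¹ ≡ 27 (mod 101), t ≡ 95. Hence x ≡ 99213301 + 101356141·95 = 9728046696 (mod 10236970241).

9728046696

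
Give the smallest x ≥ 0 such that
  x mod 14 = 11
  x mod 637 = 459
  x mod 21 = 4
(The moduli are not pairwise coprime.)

Combine the congruences pairwise.
gcd(14, 637) = 7 and 7 | (459 − 11), so the pair is consistent; merging gives x ≡ 459 (mod 1274), where 1274 = lcm(14, 637).
gcd(1274, 21) = 7 and 7 | (4 − 459), so the pair is consistent; merging gives x ≡ 3007 (mod 3822), where 3822 = lcm(1274, 21).
The solution is unique modulo lcm(14, 637, 21) = 3822.

3007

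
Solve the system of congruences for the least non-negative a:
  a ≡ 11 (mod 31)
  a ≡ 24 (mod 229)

Combine the congruences pairwise.
From a ≡ 11 (mod 31) write a = 11 + 31t. Substituting into a ≡ 24 (mod 229) gives 31t ≡ 13 (mod 229), and since 31⁻¹ ≡ 133 (mod 229), t ≡ 126. Hence a ≡ 11 + 31·126 = 3917 (mod 7099).

3917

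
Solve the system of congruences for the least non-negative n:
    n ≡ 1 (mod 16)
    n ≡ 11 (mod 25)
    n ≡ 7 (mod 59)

12161

The moduli are pairwise coprime; M = 16·25·59 = 23600.
M/16 = 1475; 1475 ≡ 3 (mod 16); 3·11 ≡ 1, so inverse 11.
M/25 = 944; 944 ≡ 19 (mod 25); 19·4 ≡ 1, so inverse 4.
M/59 = 400; 400 ≡ 46 (mod 59); 46·9 ≡ 1, so inverse 9.
n ≡ 1·1475·11 + 11·944·4 + 7·400·9 = 82961.
82961 mod 23600 = 12161.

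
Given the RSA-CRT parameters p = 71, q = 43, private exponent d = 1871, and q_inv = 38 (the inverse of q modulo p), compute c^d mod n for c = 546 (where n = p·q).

1852

d_p = d mod (p−1) = 1871 mod 70 = 51; d_q = d mod (q−1) = 23.
m₁ = c^(d_p) mod p: c ≡ 49 (mod 71), and 49^51 mod 71 = 6.
m₂ = c^(d_q) mod q: c ≡ 30 (mod 43), and 30^23 mod 43 = 3.
h = q_inv·(m₁ − m₂) mod p = 38·(6 − 3) mod 71 = 43.
m = m₂ + h·q = 3 + 43·43 = 1852.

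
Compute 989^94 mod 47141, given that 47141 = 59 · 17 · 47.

41975

Mod 59: 989 ≡ 45; by Fermat, exponent reduces to 94 mod 58 = 36; 45^36 ≡ 26 (mod 59).
Mod 17: 989 ≡ 3; by Fermat, exponent reduces to 94 mod 16 = 14; 3^14 ≡ 2 (mod 17).
Mod 47: 989 ≡ 2; by Fermat, exponent reduces to 94 mod 46 = 2; 2^2 ≡ 4 (mod 47).
Combine by CRT: x ≡ 26 (mod 59), x ≡ 2 (mod 17), x ≡ 4 (mod 47) ⇒ x ≡ 41975 (mod 47141).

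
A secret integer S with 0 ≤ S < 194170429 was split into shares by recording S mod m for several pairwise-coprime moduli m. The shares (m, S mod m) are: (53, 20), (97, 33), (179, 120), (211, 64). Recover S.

The moduli are pairwise coprime; N = 53·97·179·211 = 194170429.
N/53 = 3663593; 3663593 ≡ 21 (mod 53); 21·48 ≡ 1, so inverse 48.
N/97 = 2001757; 2001757 ≡ 65 (mod 97); 65·3 ≡ 1, so inverse 3.
N/179 = 1084751; 1084751 ≡ 11 (mod 179); 11·114 ≡ 1, so inverse 114.
N/211 = 920239; 920239 ≡ 68 (mod 211); 68·90 ≡ 1, so inverse 90.
S ≡ 20·3663593·48 + 33·2001757·3 + 120·1084751·114 + 64·920239·90 = 23855193543.
23855193543 mod 194170429 = 166401205.

166401205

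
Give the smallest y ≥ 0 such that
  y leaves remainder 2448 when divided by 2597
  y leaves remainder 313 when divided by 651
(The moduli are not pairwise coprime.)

Combine the congruences pairwise.
gcd(2597, 651) = 7 and 7 | (313 − 2448), so the pair is consistent; merging gives y ≡ 69970 (mod 241521), where 241521 = lcm(2597, 651).
The solution is unique modulo lcm(2597, 651) = 241521.

69970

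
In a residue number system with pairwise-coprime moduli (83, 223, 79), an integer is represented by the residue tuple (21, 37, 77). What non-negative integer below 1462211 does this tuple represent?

112652

Combine the congruences pairwise.
From x ≡ 21 (mod 83) write x = 21 + 83t. Substituting into x ≡ 37 (mod 223) gives 83t ≡ 16 (mod 223), and since 83⁻¹ ≡ 43 (mod 223), t ≡ 19. Hence x ≡ 21 + 83·19 = 1598 (mod 18509).
From x ≡ 1598 (mod 18509) write x = 1598 + 18509t. Substituting into x ≡ 77 (mod 79) gives 18509t ≡ 59 (mod 79), and since 23⁻¹ ≡ 55 (mod 79), t ≡ 6. Hence x ≡ 1598 + 18509·6 = 112652 (mod 1462211).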